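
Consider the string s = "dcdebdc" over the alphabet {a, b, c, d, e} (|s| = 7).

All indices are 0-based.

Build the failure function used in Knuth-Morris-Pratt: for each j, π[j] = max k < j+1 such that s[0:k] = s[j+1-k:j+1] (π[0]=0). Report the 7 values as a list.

[0, 0, 1, 0, 0, 1, 2]

π[0] = 0
j=1 s[j]='c': π[1]=0 (border '')
j=2 s[j]='d': π[2]=1 (border 'd')
j=3 s[j]='e': k: 1→0; π[3]=0 (border '')
j=4 s[j]='b': π[4]=0 (border '')
j=5 s[j]='d': π[5]=1 (border 'd')
j=6 s[j]='c': π[6]=2 (border 'dc')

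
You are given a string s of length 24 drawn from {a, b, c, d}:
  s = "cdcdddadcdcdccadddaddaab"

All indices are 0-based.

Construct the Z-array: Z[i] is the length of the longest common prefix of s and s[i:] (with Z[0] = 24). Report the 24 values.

Z[0]=24
i=1: outside box; Z[1]=0
i=2: outside box; Z[2]=2 scan→box=[2,4)
i=3: min(r-i=1, Z[1]=0)=0; Z[3]=0
i=4: outside box; Z[4]=0
i=5: outside box; Z[5]=0
i=6: outside box; Z[6]=0
i=7: outside box; Z[7]=0
i=8: outside box; Z[8]=4 scan→box=[8,12)
i=9: min(r-i=3, Z[1]=0)=0; Z[9]=0
i=10: min(r-i=2, Z[2]=2)=2; Z[10]=3 scan→box=[10,13)
i=11: min(r-i=2, Z[1]=0)=0; Z[11]=0
i=12: min(r-i=1, Z[2]=2)=1; Z[12]=1
i=13: outside box; Z[13]=1 scan→box=[13,14)
i=14: outside box; Z[14]=0
i=15: outside box; Z[15]=0
i=16: outside box; Z[16]=0
i=17: outside box; Z[17]=0
i=18: outside box; Z[18]=0
i=19: outside box; Z[19]=0
i=20: outside box; Z[20]=0
i=21: outside box; Z[21]=0
i=22: outside box; Z[22]=0
i=23: outside box; Z[23]=0

[24, 0, 2, 0, 0, 0, 0, 0, 4, 0, 3, 0, 1, 1, 0, 0, 0, 0, 0, 0, 0, 0, 0, 0]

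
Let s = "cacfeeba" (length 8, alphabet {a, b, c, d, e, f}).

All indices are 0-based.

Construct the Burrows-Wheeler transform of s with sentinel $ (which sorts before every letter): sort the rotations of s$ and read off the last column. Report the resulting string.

rank  rotation   last
    0  $cacfeeba  a
    1  a$cacfeeb  b
    2  acfeeba$c  c
    3  ba$cacfee  e
    4  cacfeeba$  $
    5  cfeeba$ca  a
    6  eba$cacfe  e
    7  eeba$cacf  f
    8  feeba$cac  c

abce$aefc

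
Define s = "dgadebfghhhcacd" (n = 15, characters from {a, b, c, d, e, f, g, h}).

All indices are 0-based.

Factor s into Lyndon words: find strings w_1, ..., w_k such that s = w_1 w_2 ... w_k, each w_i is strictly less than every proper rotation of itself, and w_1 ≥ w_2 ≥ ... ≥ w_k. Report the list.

["dg", "adebfghhhc", "acd"]

emit factor 1: 'dg' (i=0, period=2)
emit factor 2: 'adebfghhhc' (i=2, period=10)
emit factor 3: 'acd' (i=12, period=3)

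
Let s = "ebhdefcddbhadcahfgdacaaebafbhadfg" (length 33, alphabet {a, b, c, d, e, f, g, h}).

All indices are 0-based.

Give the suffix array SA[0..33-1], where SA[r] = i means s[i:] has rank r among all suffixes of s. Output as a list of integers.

[21, 19, 11, 29, 22, 25, 14, 24, 9, 27, 1, 20, 13, 6, 18, 8, 12, 7, 3, 30, 23, 0, 4, 26, 5, 31, 16, 32, 17, 10, 28, 2, 15]

rank→(start, suffix):
  0 → (21, 'aaebafbhadfg')
  1 → (19, 'acaaebafbhadfg')
  2 → (11, 'adcahfgdacaaebafbhadfg')
  3 → (29, 'adfg')
  4 → (22, 'aebafbhadfg')
  5 → (25, 'afbhadfg')
  6 → (14, 'ahfgdacaaebafbhadfg')
  7 → (24, 'bafbhadfg')
  8 → (9, 'bhadcahfgdacaaebafbhadfg')
  9 → (27, 'bhadfg')
  10 → (1, 'bhdefcddbhadcahfgdacaaebafbhadfg')
  11 → (20, 'caaebafbhadfg')
  12 → (13, 'cahfgdacaaebafbhadfg')
  13 → (6, 'cddbhadcahfgdacaaebafbhadfg')
  14 → (18, 'dacaaebafbhadfg')
  15 → (8, 'dbhadcahfgdacaaebafbhadfg')
  16 → (12, 'dcahfgdacaaebafbhadfg')
  17 → (7, 'ddbhadcahfgdacaaebafbhadfg')
  18 → (3, 'defcddbhadcahfgdacaaebafbhadfg')
  19 → (30, 'dfg')
  20 → (23, 'ebafbhadfg')
  21 → (0, 'ebhdefcddbhadcahfgdacaaebafbhadfg')
  22 → (4, 'efcddbhadcahfgdacaaebafbhadfg')
  23 → (26, 'fbhadfg')
  24 → (5, 'fcddbhadcahfgdacaaebafbhadfg')
  25 → (31, 'fg')
  26 → (16, 'fgdacaaebafbhadfg')
  27 → (32, 'g')
  28 → (17, 'gdacaaebafbhadfg')
  29 → (10, 'hadcahfgdacaaebafbhadfg')
  30 → (28, 'hadfg')
  31 → (2, 'hdefcddbhadcahfgdacaaebafbhadfg')
  32 → (15, 'hfgdacaaebafbhadfg')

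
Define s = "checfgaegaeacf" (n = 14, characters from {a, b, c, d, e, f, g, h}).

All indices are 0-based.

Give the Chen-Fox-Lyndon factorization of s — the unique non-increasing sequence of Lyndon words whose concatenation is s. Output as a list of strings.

emit factor 1: 'che' (i=0, period=3)
emit factor 2: 'cfg' (i=3, period=3)
emit factor 3: 'aeg' (i=6, period=3)
emit factor 4: 'ae' (i=9, period=2)
emit factor 5: 'acf' (i=11, period=3)

["che", "cfg", "aeg", "ae", "acf"]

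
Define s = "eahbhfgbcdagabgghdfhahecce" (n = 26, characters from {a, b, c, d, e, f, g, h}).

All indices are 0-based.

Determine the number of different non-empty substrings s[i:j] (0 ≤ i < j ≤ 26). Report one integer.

332

rank→(start, suffix):
  0 → (12, 'abgghdfhahecce')
  1 → (10, 'agabgghdfhahecce')
  2 → (1, 'ahbhfgbcdagabgghdfhahecce')
  3 → (20, 'ahecce')
  4 → (7, 'bcdagabgghdfhahecce')
  5 → (13, 'bgghdfhahecce')
  6 → (3, 'bhfgbcdagabgghdfhahecce')
  7 → (23, 'cce')
  8 → (8, 'cdagabgghdfhahecce')
  9 → (24, 'ce')
  10 → (9, 'dagabgghdfhahecce')
  11 → (17, 'dfhahecce')
  12 → (25, 'e')
  13 → (0, 'eahbhfgbcdagabgghdfhahecce')
  14 → (22, 'ecce')
  15 → (5, 'fgbcdagabgghdfhahecce')
  16 → (18, 'fhahecce')
  17 → (11, 'gabgghdfhahecce')
  18 → (6, 'gbcdagabgghdfhahecce')
  19 → (14, 'gghdfhahecce')
  20 → (15, 'ghdfhahecce')
  21 → (19, 'hahecce')
  22 → (2, 'hbhfgbcdagabgghdfhahecce')
  23 → (16, 'hdfhahecce')
  24 → (21, 'hecce')
  25 → (4, 'hfgbcdagabgghdfhahecce')

SA = [12, 10, 1, 20, 7, 13, 3, 23, 8, 24, 9, 17, 25, 0, 22, 5, 18, 11, 6, 14, 15, 19, 2, 16, 21, 4]
rank  pair      lcp
   1  s[12:],s[10:]  1  'a'
   2  s[10:],s[1:]  1  'a'
   3  s[1:],s[20:]  2  'ah'
   4  s[20:],s[7:]  0  ''
   5  s[7:],s[13:]  1  'b'
   6  s[13:],s[3:]  1  'b'
   7  s[3:],s[23:]  0  ''
   8  s[23:],s[8:]  1  'c'
   9  s[8:],s[24:]  1  'c'
  10  s[24:],s[9:]  0  ''
  11  s[9:],s[17:]  1  'd'
  12  s[17:],s[25:]  0  ''
  13  s[25:],s[0:]  1  'e'
  14  s[0:],s[22:]  1  'e'
  15  s[22:],s[5:]  0  ''
  16  s[5:],s[18:]  1  'f'
  17  s[18:],s[11:]  0  ''
  18  s[11:],s[6:]  1  'g'
  19  s[6:],s[14:]  1  'g'
  20  s[14:],s[15:]  1  'g'
  21  s[15:],s[19:]  0  ''
  22  s[19:],s[2:]  1  'h'
  23  s[2:],s[16:]  1  'h'
  24  s[16:],s[21:]  1  'h'
  25  s[21:],s[4:]  1  'h'

n(n+1)/2 = 26·27/2 = 351
Σ LCP = 0 + 1 + 1 + 2 + 0 + 1 + 1 + 0 + 1 + 1 + 0 + 1 + 0 + 1 + 1 + 0 + 1 + 0 + 1 + 1 + 1 + 0 + 1 + 1 + 1 + 1 = 19
distinct = 351 − 19 = 332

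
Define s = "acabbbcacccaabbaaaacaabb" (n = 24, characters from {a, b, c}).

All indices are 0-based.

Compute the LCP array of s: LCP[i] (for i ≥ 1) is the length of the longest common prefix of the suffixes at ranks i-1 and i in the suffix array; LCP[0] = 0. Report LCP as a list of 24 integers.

[0, 3, 2, 4, 2, 1, 3, 3, 1, 3, 2, 0, 1, 1, 2, 2, 2, 1, 0, 5, 2, 2, 1, 2]

rank→(start, suffix):
  0 → (15, 'aaaacaabb')
  1 → (16, 'aaacaabb')
  2 → (20, 'aabb')
  3 → (11, 'aabbaaaacaabb')
  4 → (17, 'aacaabb')
  5 → (21, 'abb')
  6 → (12, 'abbaaaacaabb')
  7 → (2, 'abbbcacccaabbaaaacaabb')
  8 → (18, 'acaabb')
  9 → (0, 'acabbbcacccaabbaaaacaabb')
  10 → (7, 'acccaabbaaaacaabb')
  11 → (23, 'b')
  12 → (14, 'baaaacaabb')
  13 → (22, 'bb')
  14 → (13, 'bbaaaacaabb')
  15 → (3, 'bbbcacccaabbaaaacaabb')
  16 → (4, 'bbcacccaabbaaaacaabb')
  17 → (5, 'bcacccaabbaaaacaabb')
  18 → (19, 'caabb')
  19 → (10, 'caabbaaaacaabb')
  20 → (1, 'cabbbcacccaabbaaaacaabb')
  21 → (6, 'cacccaabbaaaacaabb')
  22 → (9, 'ccaabbaaaacaabb')
  23 → (8, 'cccaabbaaaacaabb')

SA = [15, 16, 20, 11, 17, 21, 12, 2, 18, 0, 7, 23, 14, 22, 13, 3, 4, 5, 19, 10, 1, 6, 9, 8]
[i] adj suffixes → lcp
  [1] 15/16 → 3 ('aaa')
  [2] 16/20 → 2 ('aa')
  [3] 20/11 → 4 ('aabb')
  [4] 11/17 → 2 ('aa')
  [5] 17/21 → 1 ('a')
  [6] 21/12 → 3 ('abb')
  [7] 12/2 → 3 ('abb')
  [8] 2/18 → 1 ('a')
  [9] 18/0 → 3 ('aca')
  [10] 0/7 → 2 ('ac')
  [11] 7/23 → 0 ('')
  [12] 23/14 → 1 ('b')
  [13] 14/22 → 1 ('b')
  [14] 22/13 → 2 ('bb')
  [15] 13/3 → 2 ('bb')
  [16] 3/4 → 2 ('bb')
  [17] 4/5 → 1 ('b')
  [18] 5/19 → 0 ('')
  [19] 19/10 → 5 ('caabb')
  [20] 10/1 → 2 ('ca')
  [21] 1/6 → 2 ('ca')
  [22] 6/9 → 1 ('c')
  [23] 9/8 → 2 ('cc')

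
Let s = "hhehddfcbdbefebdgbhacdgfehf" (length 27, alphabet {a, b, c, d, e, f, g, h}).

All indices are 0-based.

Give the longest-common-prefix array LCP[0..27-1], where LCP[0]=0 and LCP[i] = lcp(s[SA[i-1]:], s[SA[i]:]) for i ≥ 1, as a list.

rank | idx | suffix
   0 |  19 | acdgfehf
   1 |   8 | bdbefebdgbhacdgfehf
   2 |  14 | bdgbhacdgfehf
   3 |  10 | befebdgbhacdgfehf
   4 |  17 | bhacdgfehf
   5 |   7 | cbdbefebdgbhacdgfehf
   6 |  20 | cdgfehf
   7 |   9 | dbefebdgbhacdgfehf
   8 |   4 | ddfcbdbefebdgbhacdgfehf
   9 |   5 | dfcbdbefebdgbhacdgfehf
  10 |  15 | dgbhacdgfehf
  11 |  21 | dgfehf
  12 |  13 | ebdgbhacdgfehf
  13 |  11 | efebdgbhacdgfehf
  14 |   2 | ehddfcbdbefebdgbhacdgfehf
  15 |  24 | ehf
  16 |  26 | f
  17 |   6 | fcbdbefebdgbhacdgfehf
  18 |  12 | febdgbhacdgfehf
  19 |  23 | fehf
  20 |  16 | gbhacdgfehf
  21 |  22 | gfehf
  22 |  18 | hacdgfehf
  23 |   3 | hddfcbdbefebdgbhacdgfehf
  24 |   1 | hehddfcbdbefebdgbhacdgfehf
  25 |  25 | hf
  26 |   0 | hhehddfcbdbefebdgbhacdgfehf

SA = [19, 8, 14, 10, 17, 7, 20, 9, 4, 5, 15, 21, 13, 11, 2, 24, 26, 6, 12, 23, 16, 22, 18, 3, 1, 25, 0]
i: (SA[i-1],SA[i]) lcp shared
  1: (19,8) 0 ''
  2: (8,14) 2 'bd'
  3: (14,10) 1 'b'
  4: (10,17) 1 'b'
  5: (17,7) 0 ''
  6: (7,20) 1 'c'
  7: (20,9) 0 ''
  8: (9,4) 1 'd'
  9: (4,5) 1 'd'
  10: (5,15) 1 'd'
  11: (15,21) 2 'dg'
  12: (21,13) 0 ''
  13: (13,11) 1 'e'
  14: (11,2) 1 'e'
  15: (2,24) 2 'eh'
  16: (24,26) 0 ''
  17: (26,6) 1 'f'
  18: (6,12) 1 'f'
  19: (12,23) 2 'fe'
  20: (23,16) 0 ''
  21: (16,22) 1 'g'
  22: (22,18) 0 ''
  23: (18,3) 1 'h'
  24: (3,1) 1 'h'
  25: (1,25) 1 'h'
  26: (25,0) 1 'h'

[0, 0, 2, 1, 1, 0, 1, 0, 1, 1, 1, 2, 0, 1, 1, 2, 0, 1, 1, 2, 0, 1, 0, 1, 1, 1, 1]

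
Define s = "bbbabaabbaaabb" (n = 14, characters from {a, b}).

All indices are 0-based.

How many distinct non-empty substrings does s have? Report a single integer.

79

rank | idx | suffix
   0 |   9 | aaabb
   1 |  10 | aabb
   2 |   5 | aabbaaabb
   3 |   3 | abaabbaaabb
   4 |  11 | abb
   5 |   6 | abbaaabb
   6 |  13 | b
   7 |   8 | baaabb
   8 |   4 | baabbaaabb
   9 |   2 | babaabbaaabb
  10 |  12 | bb
  11 |   7 | bbaaabb
  12 |   1 | bbabaabbaaabb
  13 |   0 | bbbabaabbaaabb

SA = [9, 10, 5, 3, 11, 6, 13, 8, 4, 2, 12, 7, 1, 0]
i: (SA[i-1],SA[i]) lcp shared
  1: (9,10) 2 'aa'
  2: (10,5) 4 'aabb'
  3: (5,3) 1 'a'
  4: (3,11) 2 'ab'
  5: (11,6) 3 'abb'
  6: (6,13) 0 ''
  7: (13,8) 1 'b'
  8: (8,4) 3 'baa'
  9: (4,2) 2 'ba'
  10: (2,12) 1 'b'
  11: (12,7) 2 'bb'
  12: (7,1) 3 'bba'
  13: (1,0) 2 'bb'

n(n+1)/2 = 14·15/2 = 105
Σ LCP = 0 + 2 + 4 + 1 + 2 + 3 + 0 + 1 + 3 + 2 + 1 + 2 + 3 + 2 = 26
distinct = 105 − 26 = 79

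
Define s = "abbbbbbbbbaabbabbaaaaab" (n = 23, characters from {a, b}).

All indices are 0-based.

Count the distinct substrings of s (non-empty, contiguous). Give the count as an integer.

rank→(start, suffix):
  0 → (17, 'aaaaab')
  1 → (18, 'aaaab')
  2 → (19, 'aaab')
  3 → (20, 'aab')
  4 → (10, 'aabbabbaaaaab')
  5 → (21, 'ab')
  6 → (14, 'abbaaaaab')
  7 → (11, 'abbabbaaaaab')
  8 → (0, 'abbbbbbbbbaabbabbaaaaab')
  9 → (22, 'b')
  10 → (16, 'baaaaab')
  11 → (9, 'baabbabbaaaaab')
  12 → (13, 'babbaaaaab')
  13 → (15, 'bbaaaaab')
  14 → (8, 'bbaabbabbaaaaab')
  15 → (12, 'bbabbaaaaab')
  16 → (7, 'bbbaabbabbaaaaab')
  17 → (6, 'bbbbaabbabbaaaaab')
  18 → (5, 'bbbbbaabbabbaaaaab')
  19 → (4, 'bbbbbbaabbabbaaaaab')
  20 → (3, 'bbbbbbbaabbabbaaaaab')
  21 → (2, 'bbbbbbbbaabbabbaaaaab')
  22 → (1, 'bbbbbbbbbaabbabbaaaaab')

SA = [17, 18, 19, 20, 10, 21, 14, 11, 0, 22, 16, 9, 13, 15, 8, 12, 7, 6, 5, 4, 3, 2, 1]
[i] adj suffixes → lcp
  [1] 17/18 → 4 ('aaaa')
  [2] 18/19 → 3 ('aaa')
  [3] 19/20 → 2 ('aa')
  [4] 20/10 → 3 ('aab')
  [5] 10/21 → 1 ('a')
  [6] 21/14 → 2 ('ab')
  [7] 14/11 → 4 ('abba')
  [8] 11/0 → 3 ('abb')
  [9] 0/22 → 0 ('')
  [10] 22/16 → 1 ('b')
  [11] 16/9 → 3 ('baa')
  [12] 9/13 → 2 ('ba')
  [13] 13/15 → 1 ('b')
  [14] 15/8 → 4 ('bbaa')
  [15] 8/12 → 3 ('bba')
  [16] 12/7 → 2 ('bb')
  [17] 7/6 → 3 ('bbb')
  [18] 6/5 → 4 ('bbbb')
  [19] 5/4 → 5 ('bbbbb')
  [20] 4/3 → 6 ('bbbbbb')
  [21] 3/2 → 7 ('bbbbbbb')
  [22] 2/1 → 8 ('bbbbbbbb')

n(n+1)/2 = 23·24/2 = 276
Σ LCP = 0 + 4 + 3 + 2 + 3 + 1 + 2 + 4 + 3 + 0 + 1 + 3 + 2 + 1 + 4 + 3 + 2 + 3 + 4 + 5 + 6 + 7 + 8 = 71
distinct = 276 − 71 = 205

205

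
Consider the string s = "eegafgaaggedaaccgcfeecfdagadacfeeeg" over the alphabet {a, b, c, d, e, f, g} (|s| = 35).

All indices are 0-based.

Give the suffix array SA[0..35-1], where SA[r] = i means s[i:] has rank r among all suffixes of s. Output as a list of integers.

sorted suffixes:
  #0 SA[0]=12  'aaccgcfeecfdagadacfeeeg'
  #1 SA[1]=6  'aaggedaaccgcfeecfdagadacfeeeg'
  #2 SA[2]=13  'accgcfeecfdagadacfeeeg'
  #3 SA[3]=28  'acfeeeg'
  #4 SA[4]=26  'adacfeeeg'
  #5 SA[5]=3  'afgaaggedaaccgcfeecfdagadacfeeeg'
  #6 SA[6]=24  'agadacfeeeg'
  #7 SA[7]=7  'aggedaaccgcfeecfdagadacfeeeg'
  #8 SA[8]=14  'ccgcfeecfdagadacfeeeg'
  #9 SA[9]=21  'cfdagadacfeeeg'
  #10 SA[10]=17  'cfeecfdagadacfeeeg'
  #11 SA[11]=29  'cfeeeg'
  #12 SA[12]=15  'cgcfeecfdagadacfeeeg'
  #13 SA[13]=11  'daaccgcfeecfdagadacfeeeg'
  #14 SA[14]=27  'dacfeeeg'
  #15 SA[15]=23  'dagadacfeeeg'
  #16 SA[16]=20  'ecfdagadacfeeeg'
  #17 SA[17]=10  'edaaccgcfeecfdagadacfeeeg'
  #18 SA[18]=19  'eecfdagadacfeeeg'
  #19 SA[19]=31  'eeeg'
  #20 SA[20]=32  'eeg'
  #21 SA[21]=0  'eegafgaaggedaaccgcfeecfdagadacfeeeg'
  #22 SA[22]=33  'eg'
  #23 SA[23]=1  'egafgaaggedaaccgcfeecfdagadacfeeeg'
  #24 SA[24]=22  'fdagadacfeeeg'
  #25 SA[25]=18  'feecfdagadacfeeeg'
  #26 SA[26]=30  'feeeg'
  #27 SA[27]=4  'fgaaggedaaccgcfeecfdagadacfeeeg'
  #28 SA[28]=34  'g'
  #29 SA[29]=5  'gaaggedaaccgcfeecfdagadacfeeeg'
  #30 SA[30]=25  'gadacfeeeg'
  #31 SA[31]=2  'gafgaaggedaaccgcfeecfdagadacfeeeg'
  #32 SA[32]=16  'gcfeecfdagadacfeeeg'
  #33 SA[33]=9  'gedaaccgcfeecfdagadacfeeeg'
  #34 SA[34]=8  'ggedaaccgcfeecfdagadacfeeeg'

[12, 6, 13, 28, 26, 3, 24, 7, 14, 21, 17, 29, 15, 11, 27, 23, 20, 10, 19, 31, 32, 0, 33, 1, 22, 18, 30, 4, 34, 5, 25, 2, 16, 9, 8]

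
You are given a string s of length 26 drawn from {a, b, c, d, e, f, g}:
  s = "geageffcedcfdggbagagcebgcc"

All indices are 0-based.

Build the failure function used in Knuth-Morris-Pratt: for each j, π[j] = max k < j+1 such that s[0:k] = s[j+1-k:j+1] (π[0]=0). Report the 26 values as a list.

[0, 0, 0, 1, 2, 0, 0, 0, 0, 0, 0, 0, 0, 1, 1, 0, 0, 1, 0, 1, 0, 0, 0, 1, 0, 0]

π[0] = 0
j=1 s[j]='e': π[1]=0 (border '')
j=2 s[j]='a': π[2]=0 (border '')
j=3 s[j]='g': π[3]=1 (border 'g')
j=4 s[j]='e': π[4]=2 (border 'ge')
j=5 s[j]='f': k: 2→0; π[5]=0 (border '')
j=6 s[j]='f': π[6]=0 (border '')
j=7 s[j]='c': π[7]=0 (border '')
j=8 s[j]='e': π[8]=0 (border '')
j=9 s[j]='d': π[9]=0 (border '')
j=10 s[j]='c': π[10]=0 (border '')
j=11 s[j]='f': π[11]=0 (border '')
j=12 s[j]='d': π[12]=0 (border '')
j=13 s[j]='g': π[13]=1 (border 'g')
j=14 s[j]='g': k: 1→0; π[14]=1 (border 'g')
j=15 s[j]='b': k: 1→0; π[15]=0 (border '')
j=16 s[j]='a': π[16]=0 (border '')
j=17 s[j]='g': π[17]=1 (border 'g')
j=18 s[j]='a': k: 1→0; π[18]=0 (border '')
j=19 s[j]='g': π[19]=1 (border 'g')
j=20 s[j]='c': k: 1→0; π[20]=0 (border '')
j=21 s[j]='e': π[21]=0 (border '')
j=22 s[j]='b': π[22]=0 (border '')
j=23 s[j]='g': π[23]=1 (border 'g')
j=24 s[j]='c': k: 1→0; π[24]=0 (border '')
j=25 s[j]='c': π[25]=0 (border '')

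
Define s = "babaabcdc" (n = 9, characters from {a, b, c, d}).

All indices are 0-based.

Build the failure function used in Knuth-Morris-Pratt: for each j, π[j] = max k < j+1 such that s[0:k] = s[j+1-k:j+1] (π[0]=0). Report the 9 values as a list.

π[0] = 0
j=1 s[j]='a': π[1]=0 (border '')
j=2 s[j]='b': π[2]=1 (border 'b')
j=3 s[j]='a': π[3]=2 (border 'ba')
j=4 s[j]='a': k: 2→0; π[4]=0 (border '')
j=5 s[j]='b': π[5]=1 (border 'b')
j=6 s[j]='c': k: 1→0; π[6]=0 (border '')
j=7 s[j]='d': π[7]=0 (border '')
j=8 s[j]='c': π[8]=0 (border '')

[0, 0, 1, 2, 0, 1, 0, 0, 0]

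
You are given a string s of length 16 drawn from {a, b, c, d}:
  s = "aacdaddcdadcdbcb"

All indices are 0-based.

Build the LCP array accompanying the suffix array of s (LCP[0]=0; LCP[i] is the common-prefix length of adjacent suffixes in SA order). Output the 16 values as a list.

rank | idx | suffix
   0 |   0 | aacdaddcdadcdbcb
   1 |   1 | acdaddcdadcdbcb
   2 |   9 | adcdbcb
   3 |   4 | addcdadcdbcb
   4 |  15 | b
   5 |  13 | bcb
   6 |  14 | cb
   7 |   7 | cdadcdbcb
   8 |   2 | cdaddcdadcdbcb
   9 |  11 | cdbcb
  10 |   8 | dadcdbcb
  11 |   3 | daddcdadcdbcb
  12 |  12 | dbcb
  13 |   6 | dcdadcdbcb
  14 |  10 | dcdbcb
  15 |   5 | ddcdadcdbcb

SA = [0, 1, 9, 4, 15, 13, 14, 7, 2, 11, 8, 3, 12, 6, 10, 5]
i: (SA[i-1],SA[i]) lcp shared
  1: (0,1) 1 'a'
  2: (1,9) 1 'a'
  3: (9,4) 2 'ad'
  4: (4,15) 0 ''
  5: (15,13) 1 'b'
  6: (13,14) 0 ''
  7: (14,7) 1 'c'
  8: (7,2) 4 'cdad'
  9: (2,11) 2 'cd'
  10: (11,8) 0 ''
  11: (8,3) 3 'dad'
  12: (3,12) 1 'd'
  13: (12,6) 1 'd'
  14: (6,10) 3 'dcd'
  15: (10,5) 1 'd'

[0, 1, 1, 2, 0, 1, 0, 1, 4, 2, 0, 3, 1, 1, 3, 1]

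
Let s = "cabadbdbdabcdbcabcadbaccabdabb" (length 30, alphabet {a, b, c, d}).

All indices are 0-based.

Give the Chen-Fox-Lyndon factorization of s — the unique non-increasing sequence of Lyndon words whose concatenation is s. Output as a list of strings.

emit factor 1: 'c' (i=0, period=1)
emit factor 2: 'abadbdbdabcdbcabcadbaccabdabb' (i=1, period=29)

["c", "abadbdbdabcdbcabcadbaccabdabb"]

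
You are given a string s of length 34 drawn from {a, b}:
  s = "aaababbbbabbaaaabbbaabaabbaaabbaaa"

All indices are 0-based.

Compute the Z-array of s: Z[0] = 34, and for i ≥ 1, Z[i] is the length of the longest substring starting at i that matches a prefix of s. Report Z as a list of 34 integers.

[34, 2, 1, 0, 1, 0, 0, 0, 0, 1, 0, 0, 3, 4, 2, 1, 0, 0, 0, 2, 1, 0, 2, 1, 0, 0, 4, 2, 1, 0, 0, 3, 2, 1]

Z[0]=34
i=1: fresh scan; Z[1]=2 scan→box=[1,3)
i=2: min(r-i=1, Z[1]=2)=1; Z[2]=1
i=3: fresh scan; Z[3]=0
i=4: fresh scan; Z[4]=1 scan→box=[4,5)
i=5: fresh scan; Z[5]=0
i=6: fresh scan; Z[6]=0
i=7: fresh scan; Z[7]=0
i=8: fresh scan; Z[8]=0
i=9: fresh scan; Z[9]=1 scan→box=[9,10)
i=10: fresh scan; Z[10]=0
i=11: fresh scan; Z[11]=0
i=12: fresh scan; Z[12]=3 scan→box=[12,15)
i=13: min(r-i=2, Z[1]=2)=2; Z[13]=4 scan→box=[13,17)
i=14: min(r-i=3, Z[1]=2)=2; Z[14]=2
i=15: min(r-i=2, Z[2]=1)=1; Z[15]=1
i=16: min(r-i=1, Z[3]=0)=0; Z[16]=0
i=17: fresh scan; Z[17]=0
i=18: fresh scan; Z[18]=0
i=19: fresh scan; Z[19]=2 scan→box=[19,21)
i=20: min(r-i=1, Z[1]=2)=1; Z[20]=1
i=21: fresh scan; Z[21]=0
i=22: fresh scan; Z[22]=2 scan→box=[22,24)
i=23: min(r-i=1, Z[1]=2)=1; Z[23]=1
i=24: fresh scan; Z[24]=0
i=25: fresh scan; Z[25]=0
i=26: fresh scan; Z[26]=4 scan→box=[26,30)
i=27: min(r-i=3, Z[1]=2)=2; Z[27]=2
i=28: min(r-i=2, Z[2]=1)=1; Z[28]=1
i=29: min(r-i=1, Z[3]=0)=0; Z[29]=0
i=30: fresh scan; Z[30]=0
i=31: fresh scan; Z[31]=3 scan→box=[31,34)
i=32: min(r-i=2, Z[1]=2)=2; Z[32]=2
i=33: min(r-i=1, Z[2]=1)=1; Z[33]=1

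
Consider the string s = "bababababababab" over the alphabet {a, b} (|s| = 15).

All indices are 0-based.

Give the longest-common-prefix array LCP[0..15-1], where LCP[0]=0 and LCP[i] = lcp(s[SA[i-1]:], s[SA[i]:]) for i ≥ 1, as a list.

rank | idx | suffix
   0 |  13 | ab
   1 |  11 | abab
   2 |   9 | ababab
   3 |   7 | abababab
   4 |   5 | ababababab
   5 |   3 | abababababab
   6 |   1 | ababababababab
   7 |  14 | b
   8 |  12 | bab
   9 |  10 | babab
  10 |   8 | bababab
  11 |   6 | babababab
  12 |   4 | bababababab
  13 |   2 | babababababab
  14 |   0 | bababababababab

SA = [13, 11, 9, 7, 5, 3, 1, 14, 12, 10, 8, 6, 4, 2, 0]
i: (SA[i-1],SA[i]) lcp shared
  1: (13,11) 2 'ab'
  2: (11,9) 4 'abab'
  3: (9,7) 6 'ababab'
  4: (7,5) 8 'abababab'
  5: (5,3) 10 'ababababab'
  6: (3,1) 12 'abababababab'
  7: (1,14) 0 ''
  8: (14,12) 1 'b'
  9: (12,10) 3 'bab'
  10: (10,8) 5 'babab'
  11: (8,6) 7 'bababab'
  12: (6,4) 9 'babababab'
  13: (4,2) 11 'bababababab'
  14: (2,0) 13 'babababababab'

[0, 2, 4, 6, 8, 10, 12, 0, 1, 3, 5, 7, 9, 11, 13]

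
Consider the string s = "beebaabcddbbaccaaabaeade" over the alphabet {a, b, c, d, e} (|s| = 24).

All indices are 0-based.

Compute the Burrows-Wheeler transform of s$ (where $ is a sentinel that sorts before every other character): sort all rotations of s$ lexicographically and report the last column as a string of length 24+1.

rank  rotation                   last
    0  $beebaabcddbbaccaaabaeade  e
    1  aaabaeade$beebaabcddbbacc  c
    2  aabaeade$beebaabcddbbacca  a
    3  aabcddbbaccaaabaeade$beeb  b
    4  abaeade$beebaabcddbbaccaa  a
    5  abcddbbaccaaabaeade$beeba  a
    6  accaaabaeade$beebaabcddbb  b
    7  ade$beebaabcddbbaccaaabae  e
    8  aeade$beebaabcddbbaccaaab  b
    9  baabcddbbaccaaabaeade$bee  e
   10  baccaaabaeade$beebaabcddb  b
   11  baeade$beebaabcddbbaccaaa  a
   12  bbaccaaabaeade$beebaabcdd  d
   13  bcddbbaccaaabaeade$beebaa  a
   14  beebaabcddbbaccaaabaeade$  $
   15  caaabaeade$beebaabcddbbac  c
   16  ccaaabaeade$beebaabcddbba  a
   17  cddbbaccaaabaeade$beebaab  b
   18  dbbaccaaabaeade$beebaabcd  d
   19  ddbbaccaaabaeade$beebaabc  c
   20  de$beebaabcddbbaccaaabaea  a
   21  e$beebaabcddbbaccaaabaead  d
   22  eade$beebaabcddbbaccaaaba  a
   23  ebaabcddbbaccaaabaeade$be  e
   24  eebaabcddbbaccaaabaeade$b  b

ecabaabebebada$cabdcadaeb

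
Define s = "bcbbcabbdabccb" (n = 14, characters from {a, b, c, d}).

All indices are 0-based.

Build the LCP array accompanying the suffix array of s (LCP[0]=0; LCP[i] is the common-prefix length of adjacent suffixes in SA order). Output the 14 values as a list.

rank | idx | suffix
   0 |   5 | abbdabccb
   1 |   9 | abccb
   2 |  13 | b
   3 |   2 | bbcabbdabccb
   4 |   6 | bbdabccb
   5 |   3 | bcabbdabccb
   6 |   0 | bcbbcabbdabccb
   7 |  10 | bccb
   8 |   7 | bdabccb
   9 |   4 | cabbdabccb
  10 |  12 | cb
  11 |   1 | cbbcabbdabccb
  12 |  11 | ccb
  13 |   8 | dabccb

SA = [5, 9, 13, 2, 6, 3, 0, 10, 7, 4, 12, 1, 11, 8]
[i] adj suffixes → lcp
  [1] 5/9 → 2 ('ab')
  [2] 9/13 → 0 ('')
  [3] 13/2 → 1 ('b')
  [4] 2/6 → 2 ('bb')
  [5] 6/3 → 1 ('b')
  [6] 3/0 → 2 ('bc')
  [7] 0/10 → 2 ('bc')
  [8] 10/7 → 1 ('b')
  [9] 7/4 → 0 ('')
  [10] 4/12 → 1 ('c')
  [11] 12/1 → 2 ('cb')
  [12] 1/11 → 1 ('c')
  [13] 11/8 → 0 ('')

[0, 2, 0, 1, 2, 1, 2, 2, 1, 0, 1, 2, 1, 0]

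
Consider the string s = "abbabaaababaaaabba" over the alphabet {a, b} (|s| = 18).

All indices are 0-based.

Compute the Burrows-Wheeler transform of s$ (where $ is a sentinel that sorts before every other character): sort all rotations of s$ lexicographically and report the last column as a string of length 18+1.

abbbaaabbaa$baaabaa

rank  rotation             last
    0  $abbabaaababaaaabba  a
    1  a$abbabaaababaaaabb  b
    2  aaaabba$abbabaaabab  b
    3  aaababaaaabba$abbab  b
    4  aaabba$abbabaaababa  a
    5  aababaaaabba$abbaba  a
    6  aabba$abbabaaababaa  a
    7  abaaaabba$abbabaaab  b
    8  abaaababaaaabba$abb  b
    9  ababaaaabba$abbabaa  a
   10  abba$abbabaaababaaa  a
   11  abbabaaababaaaabba$  $
   12  ba$abbabaaababaaaab  b
   13  baaaabba$abbabaaaba  a
   14  baaababaaaabba$abba  a
   15  babaaaabba$abbabaaa  a
   16  babaaababaaaabba$ab  b
   17  bba$abbabaaababaaaa  a
   18  bbabaaababaaaabba$a  a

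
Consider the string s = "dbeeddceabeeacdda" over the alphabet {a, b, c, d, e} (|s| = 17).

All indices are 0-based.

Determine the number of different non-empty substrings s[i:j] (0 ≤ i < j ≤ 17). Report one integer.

136

rank→(start, suffix):
  0 → (16, 'a')
  1 → (8, 'abeeacdda')
  2 → (12, 'acdda')
  3 → (9, 'beeacdda')
  4 → (1, 'beeddceabeeacdda')
  5 → (13, 'cdda')
  6 → (6, 'ceabeeacdda')
  7 → (15, 'da')
  8 → (0, 'dbeeddceabeeacdda')
  9 → (5, 'dceabeeacdda')
  10 → (14, 'dda')
  11 → (4, 'ddceabeeacdda')
  12 → (7, 'eabeeacdda')
  13 → (11, 'eacdda')
  14 → (3, 'eddceabeeacdda')
  15 → (10, 'eeacdda')
  16 → (2, 'eeddceabeeacdda')

SA = [16, 8, 12, 9, 1, 13, 6, 15, 0, 5, 14, 4, 7, 11, 3, 10, 2]
[i] adj suffixes → lcp
  [1] 16/8 → 1 ('a')
  [2] 8/12 → 1 ('a')
  [3] 12/9 → 0 ('')
  [4] 9/1 → 3 ('bee')
  [5] 1/13 → 0 ('')
  [6] 13/6 → 1 ('c')
  [7] 6/15 → 0 ('')
  [8] 15/0 → 1 ('d')
  [9] 0/5 → 1 ('d')
  [10] 5/14 → 1 ('d')
  [11] 14/4 → 2 ('dd')
  [12] 4/7 → 0 ('')
  [13] 7/11 → 2 ('ea')
  [14] 11/3 → 1 ('e')
  [15] 3/10 → 1 ('e')
  [16] 10/2 → 2 ('ee')

n(n+1)/2 = 17·18/2 = 153
Σ LCP = 0 + 1 + 1 + 0 + 3 + 0 + 1 + 0 + 1 + 1 + 1 + 2 + 0 + 2 + 1 + 1 + 2 = 17
distinct = 153 − 17 = 136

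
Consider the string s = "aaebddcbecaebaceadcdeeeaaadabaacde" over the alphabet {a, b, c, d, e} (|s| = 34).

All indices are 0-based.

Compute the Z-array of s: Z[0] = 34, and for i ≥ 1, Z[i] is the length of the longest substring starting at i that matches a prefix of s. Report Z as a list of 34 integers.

Z[0]=34
i=1: fresh scan; Z[1]=1 grow→box=[1,2)
i=2: fresh scan; Z[2]=0
i=3: fresh scan; Z[3]=0
i=4: fresh scan; Z[4]=0
i=5: fresh scan; Z[5]=0
i=6: fresh scan; Z[6]=0
i=7: fresh scan; Z[7]=0
i=8: fresh scan; Z[8]=0
i=9: fresh scan; Z[9]=0
i=10: fresh scan; Z[10]=1 grow→box=[10,11)
i=11: fresh scan; Z[11]=0
i=12: fresh scan; Z[12]=0
i=13: fresh scan; Z[13]=1 grow→box=[13,14)
i=14: fresh scan; Z[14]=0
i=15: fresh scan; Z[15]=0
i=16: fresh scan; Z[16]=1 grow→box=[16,17)
i=17: fresh scan; Z[17]=0
i=18: fresh scan; Z[18]=0
i=19: fresh scan; Z[19]=0
i=20: fresh scan; Z[20]=0
i=21: fresh scan; Z[21]=0
i=22: fresh scan; Z[22]=0
i=23: fresh scan; Z[23]=2 grow→box=[23,25)
i=24: min(r-i=1, Z[1]=1)=1; Z[24]=2 grow→box=[24,26)
i=25: min(r-i=1, Z[1]=1)=1; Z[25]=1
i=26: fresh scan; Z[26]=0
i=27: fresh scan; Z[27]=1 grow→box=[27,28)
i=28: fresh scan; Z[28]=0
i=29: fresh scan; Z[29]=2 grow→box=[29,31)
i=30: min(r-i=1, Z[1]=1)=1; Z[30]=1
i=31: fresh scan; Z[31]=0
i=32: fresh scan; Z[32]=0
i=33: fresh scan; Z[33]=0

[34, 1, 0, 0, 0, 0, 0, 0, 0, 0, 1, 0, 0, 1, 0, 0, 1, 0, 0, 0, 0, 0, 0, 2, 2, 1, 0, 1, 0, 2, 1, 0, 0, 0]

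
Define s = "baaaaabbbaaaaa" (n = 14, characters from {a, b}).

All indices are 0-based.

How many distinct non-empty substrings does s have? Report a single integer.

sorted suffixes:
  #0 SA[0]=13  'a'
  #1 SA[1]=12  'aa'
  #2 SA[2]=11  'aaa'
  #3 SA[3]=10  'aaaa'
  #4 SA[4]=9  'aaaaa'
  #5 SA[5]=1  'aaaaabbbaaaaa'
  #6 SA[6]=2  'aaaabbbaaaaa'
  #7 SA[7]=3  'aaabbbaaaaa'
  #8 SA[8]=4  'aabbbaaaaa'
  #9 SA[9]=5  'abbbaaaaa'
  #10 SA[10]=8  'baaaaa'
  #11 SA[11]=0  'baaaaabbbaaaaa'
  #12 SA[12]=7  'bbaaaaa'
  #13 SA[13]=6  'bbbaaaaa'

SA = [13, 12, 11, 10, 9, 1, 2, 3, 4, 5, 8, 0, 7, 6]
[i] adj suffixes → lcp
  [1] 13/12 → 1 ('a')
  [2] 12/11 → 2 ('aa')
  [3] 11/10 → 3 ('aaa')
  [4] 10/9 → 4 ('aaaa')
  [5] 9/1 → 5 ('aaaaa')
  [6] 1/2 → 4 ('aaaa')
  [7] 2/3 → 3 ('aaa')
  [8] 3/4 → 2 ('aa')
  [9] 4/5 → 1 ('a')
  [10] 5/8 → 0 ('')
  [11] 8/0 → 6 ('baaaaa')
  [12] 0/7 → 1 ('b')
  [13] 7/6 → 2 ('bb')

n(n+1)/2 = 14·15/2 = 105
Σ LCP = 0 + 1 + 2 + 3 + 4 + 5 + 4 + 3 + 2 + 1 + 0 + 6 + 1 + 2 = 34
distinct = 105 − 34 = 71

71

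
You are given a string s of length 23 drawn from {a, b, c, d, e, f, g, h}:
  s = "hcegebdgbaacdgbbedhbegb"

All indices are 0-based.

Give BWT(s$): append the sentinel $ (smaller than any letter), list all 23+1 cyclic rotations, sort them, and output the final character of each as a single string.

rank  rotation                  last
    0  $hcegebdgbaacdgbbedhbegb  b
    1  aacdgbbedhbegb$hcegebdgb  b
    2  acdgbbedhbegb$hcegebdgba  a
    3  b$hcegebdgbaacdgbbedhbeg  g
    4  baacdgbbedhbegb$hcegebdg  g
    5  bbedhbegb$hcegebdgbaacdg  g
    6  bdgbaacdgbbedhbegb$hcege  e
    7  bedhbegb$hcegebdgbaacdgb  b
    8  begb$hcegebdgbaacdgbbedh  h
    9  cdgbbedhbegb$hcegebdgbaa  a
   10  cegebdgbaacdgbbedhbegb$h  h
   11  dgbaacdgbbedhbegb$hcegeb  b
   12  dgbbedhbegb$hcegebdgbaac  c
   13  dhbegb$hcegebdgbaacdgbbe  e
   14  ebdgbaacdgbbedhbegb$hceg  g
   15  edhbegb$hcegebdgbaacdgbb  b
   16  egb$hcegebdgbaacdgbbedhb  b
   17  egebdgbaacdgbbedhbegb$hc  c
   18  gb$hcegebdgbaacdgbbedhbe  e
   19  gbaacdgbbedhbegb$hcegebd  d
   20  gbbedhbegb$hcegebdgbaacd  d
   21  gebdgbaacdgbbedhbegb$hce  e
   22  hbegb$hcegebdgbaacdgbbed  d
   23  hcegebdgbaacdgbbedhbegb$  $

bbagggebhahbcegbbcedded$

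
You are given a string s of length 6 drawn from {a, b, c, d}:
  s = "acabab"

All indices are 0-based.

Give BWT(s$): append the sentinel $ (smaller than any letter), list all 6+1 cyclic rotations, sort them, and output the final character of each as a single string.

rank  rotation last
    0  $acabab  b
    1  ab$acab  b
    2  abab$ac  c
    3  acabab$  $
    4  b$acaba  a
    5  bab$aca  a
    6  cabab$a  a

bbc$aaa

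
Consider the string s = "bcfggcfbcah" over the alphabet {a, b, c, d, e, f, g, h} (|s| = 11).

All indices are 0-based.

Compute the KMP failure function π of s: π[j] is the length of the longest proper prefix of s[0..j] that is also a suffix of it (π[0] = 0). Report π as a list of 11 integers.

π[0] = 0
j=1 s[j]='c': π[1]=0 (border '')
j=2 s[j]='f': π[2]=0 (border '')
j=3 s[j]='g': π[3]=0 (border '')
j=4 s[j]='g': π[4]=0 (border '')
j=5 s[j]='c': π[5]=0 (border '')
j=6 s[j]='f': π[6]=0 (border '')
j=7 s[j]='b': π[7]=1 (border 'b')
j=8 s[j]='c': π[8]=2 (border 'bc')
j=9 s[j]='a': k: 2→0; π[9]=0 (border '')
j=10 s[j]='h': π[10]=0 (border '')

[0, 0, 0, 0, 0, 0, 0, 1, 2, 0, 0]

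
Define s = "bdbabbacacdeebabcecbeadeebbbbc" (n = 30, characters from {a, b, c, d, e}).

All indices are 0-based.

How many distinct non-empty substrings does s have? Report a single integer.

rank | idx | suffix
   0 |   3 | abbacacdeebabcecbeadeebbbbc
   1 |  14 | abcecbeadeebbbbc
   2 |   6 | acacdeebabcecbeadeebbbbc
   3 |   8 | acdeebabcecbeadeebbbbc
   4 |  21 | adeebbbbc
   5 |   2 | babbacacdeebabcecbeadeebbbbc
   6 |  13 | babcecbeadeebbbbc
   7 |   5 | bacacdeebabcecbeadeebbbbc
   8 |   4 | bbacacdeebabcecbeadeebbbbc
   9 |  25 | bbbbc
  10 |  26 | bbbc
  11 |  27 | bbc
  12 |  28 | bc
  13 |  15 | bcecbeadeebbbbc
  14 |   0 | bdbabbacacdeebabcecbeadeebbbbc
  15 |  19 | beadeebbbbc
  16 |  29 | c
  17 |   7 | cacdeebabcecbeadeebbbbc
  18 |  18 | cbeadeebbbbc
  19 |   9 | cdeebabcecbeadeebbbbc
  20 |  16 | cecbeadeebbbbc
  21 |   1 | dbabbacacdeebabcecbeadeebbbbc
  22 |  10 | deebabcecbeadeebbbbc
  23 |  22 | deebbbbc
  24 |  20 | eadeebbbbc
  25 |  12 | ebabcecbeadeebbbbc
  26 |  24 | ebbbbc
  27 |  17 | ecbeadeebbbbc
  28 |  11 | eebabcecbeadeebbbbc
  29 |  23 | eebbbbc

SA = [3, 14, 6, 8, 21, 2, 13, 5, 4, 25, 26, 27, 28, 15, 0, 19, 29, 7, 18, 9, 16, 1, 10, 22, 20, 12, 24, 17, 11, 23]
[i] adj suffixes → lcp
  [1] 3/14 → 2 ('ab')
  [2] 14/6 → 1 ('a')
  [3] 6/8 → 2 ('ac')
  [4] 8/21 → 1 ('a')
  [5] 21/2 → 0 ('')
  [6] 2/13 → 3 ('bab')
  [7] 13/5 → 2 ('ba')
  [8] 5/4 → 1 ('b')
  [9] 4/25 → 2 ('bb')
  [10] 25/26 → 3 ('bbb')
  [11] 26/27 → 2 ('bb')
  [12] 27/28 → 1 ('b')
  [13] 28/15 → 2 ('bc')
  [14] 15/0 → 1 ('b')
  [15] 0/19 → 1 ('b')
  [16] 19/29 → 0 ('')
  [17] 29/7 → 1 ('c')
  [18] 7/18 → 1 ('c')
  [19] 18/9 → 1 ('c')
  [20] 9/16 → 1 ('c')
  [21] 16/1 → 0 ('')
  [22] 1/10 → 1 ('d')
  [23] 10/22 → 4 ('deeb')
  [24] 22/20 → 0 ('')
  [25] 20/12 → 1 ('e')
  [26] 12/24 → 2 ('eb')
  [27] 24/17 → 1 ('e')
  [28] 17/11 → 1 ('e')
  [29] 11/23 → 3 ('eeb')

n(n+1)/2 = 30·31/2 = 465
Σ LCP = 0 + 2 + 1 + 2 + 1 + 0 + 3 + 2 + 1 + 2 + 3 + 2 + 1 + 2 + 1 + 1 + 0 + 1 + 1 + 1 + 1 + 0 + 1 + 4 + 0 + 1 + 2 + 1 + 1 + 3 = 41
distinct = 465 − 41 = 424

424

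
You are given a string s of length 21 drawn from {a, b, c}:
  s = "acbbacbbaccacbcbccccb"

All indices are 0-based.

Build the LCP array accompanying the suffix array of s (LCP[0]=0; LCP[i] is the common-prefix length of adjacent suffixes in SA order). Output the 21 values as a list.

[0, 6, 3, 2, 0, 1, 3, 1, 4, 1, 2, 0, 1, 2, 5, 2, 3, 1, 2, 2, 3]

rank | idx | suffix
   0 |   0 | acbbacbbaccacbcbccccb
   1 |   4 | acbbaccacbcbccccb
   2 |  11 | acbcbccccb
   3 |   8 | accacbcbccccb
   4 |  20 | b
   5 |   3 | bacbbaccacbcbccccb
   6 |   7 | baccacbcbccccb
   7 |   2 | bbacbbaccacbcbccccb
   8 |   6 | bbaccacbcbccccb
   9 |  13 | bcbccccb
  10 |  15 | bccccb
  11 |  10 | cacbcbccccb
  12 |  19 | cb
  13 |   1 | cbbacbbaccacbcbccccb
  14 |   5 | cbbaccacbcbccccb
  15 |  12 | cbcbccccb
  16 |  14 | cbccccb
  17 |   9 | ccacbcbccccb
  18 |  18 | ccb
  19 |  17 | cccb
  20 |  16 | ccccb

SA = [0, 4, 11, 8, 20, 3, 7, 2, 6, 13, 15, 10, 19, 1, 5, 12, 14, 9, 18, 17, 16]
rank  pair      lcp
   1  s[0:],s[4:]  6  'acbbac'
   2  s[4:],s[11:]  3  'acb'
   3  s[11:],s[8:]  2  'ac'
   4  s[8:],s[20:]  0  ''
   5  s[20:],s[3:]  1  'b'
   6  s[3:],s[7:]  3  'bac'
   7  s[7:],s[2:]  1  'b'
   8  s[2:],s[6:]  4  'bbac'
   9  s[6:],s[13:]  1  'b'
  10  s[13:],s[15:]  2  'bc'
  11  s[15:],s[10:]  0  ''
  12  s[10:],s[19:]  1  'c'
  13  s[19:],s[1:]  2  'cb'
  14  s[1:],s[5:]  5  'cbbac'
  15  s[5:],s[12:]  2  'cb'
  16  s[12:],s[14:]  3  'cbc'
  17  s[14:],s[9:]  1  'c'
  18  s[9:],s[18:]  2  'cc'
  19  s[18:],s[17:]  2  'cc'
  20  s[17:],s[16:]  3  'ccc'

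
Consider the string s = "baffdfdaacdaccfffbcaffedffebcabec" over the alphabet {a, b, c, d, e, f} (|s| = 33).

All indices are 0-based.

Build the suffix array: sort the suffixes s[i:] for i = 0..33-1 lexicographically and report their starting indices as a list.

rank→(start, suffix):
  0 → (7, 'aacdaccfffbcaffedffebcabec')
  1 → (29, 'abec')
  2 → (11, 'accfffbcaffedffebcabec')
  3 → (8, 'acdaccfffbcaffedffebcabec')
  4 → (1, 'affdfdaacdaccfffbcaffedffebcabec')
  5 → (19, 'affedffebcabec')
  6 → (0, 'baffdfdaacdaccfffbcaffedffebcabec')
  7 → (27, 'bcabec')
  8 → (17, 'bcaffedffebcabec')
  9 → (30, 'bec')
  10 → (32, 'c')
  11 → (28, 'cabec')
  12 → (18, 'caffedffebcabec')
  13 → (12, 'ccfffbcaffedffebcabec')
  14 → (9, 'cdaccfffbcaffedffebcabec')
  15 → (13, 'cfffbcaffedffebcabec')
  16 → (6, 'daacdaccfffbcaffedffebcabec')
  17 → (10, 'daccfffbcaffedffebcabec')
  18 → (4, 'dfdaacdaccfffbcaffedffebcabec')
  19 → (23, 'dffebcabec')
  20 → (26, 'ebcabec')
  21 → (31, 'ec')
  22 → (22, 'edffebcabec')
  23 → (16, 'fbcaffedffebcabec')
  24 → (5, 'fdaacdaccfffbcaffedffebcabec')
  25 → (3, 'fdfdaacdaccfffbcaffedffebcabec')
  26 → (25, 'febcabec')
  27 → (21, 'fedffebcabec')
  28 → (15, 'ffbcaffedffebcabec')
  29 → (2, 'ffdfdaacdaccfffbcaffedffebcabec')
  30 → (24, 'ffebcabec')
  31 → (20, 'ffedffebcabec')
  32 → (14, 'fffbcaffedffebcabec')

[7, 29, 11, 8, 1, 19, 0, 27, 17, 30, 32, 28, 18, 12, 9, 13, 6, 10, 4, 23, 26, 31, 22, 16, 5, 3, 25, 21, 15, 2, 24, 20, 14]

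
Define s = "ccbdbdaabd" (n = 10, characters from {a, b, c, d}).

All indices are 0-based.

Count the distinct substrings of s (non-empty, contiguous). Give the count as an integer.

47

rank→(start, suffix):
  0 → (6, 'aabd')
  1 → (7, 'abd')
  2 → (8, 'bd')
  3 → (4, 'bdaabd')
  4 → (2, 'bdbdaabd')
  5 → (1, 'cbdbdaabd')
  6 → (0, 'ccbdbdaabd')
  7 → (9, 'd')
  8 → (5, 'daabd')
  9 → (3, 'dbdaabd')

SA = [6, 7, 8, 4, 2, 1, 0, 9, 5, 3]
rank  pair      lcp
   1  s[6:],s[7:]  1  'a'
   2  s[7:],s[8:]  0  ''
   3  s[8:],s[4:]  2  'bd'
   4  s[4:],s[2:]  2  'bd'
   5  s[2:],s[1:]  0  ''
   6  s[1:],s[0:]  1  'c'
   7  s[0:],s[9:]  0  ''
   8  s[9:],s[5:]  1  'd'
   9  s[5:],s[3:]  1  'd'

n(n+1)/2 = 10·11/2 = 55
Σ LCP = 0 + 1 + 0 + 2 + 2 + 0 + 1 + 0 + 1 + 1 = 8
distinct = 55 − 8 = 47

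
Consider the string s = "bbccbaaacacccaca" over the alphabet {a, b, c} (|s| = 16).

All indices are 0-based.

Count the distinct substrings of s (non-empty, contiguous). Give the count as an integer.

rank | idx | suffix
   0 |  15 | a
   1 |   5 | aaacacccaca
   2 |   6 | aacacccaca
   3 |  13 | aca
   4 |   7 | acacccaca
   5 |   9 | acccaca
   6 |   4 | baaacacccaca
   7 |   0 | bbccbaaacacccaca
   8 |   1 | bccbaaacacccaca
   9 |  14 | ca
  10 |  12 | caca
  11 |   8 | cacccaca
  12 |   3 | cbaaacacccaca
  13 |  11 | ccaca
  14 |   2 | ccbaaacacccaca
  15 |  10 | cccaca

SA = [15, 5, 6, 13, 7, 9, 4, 0, 1, 14, 12, 8, 3, 11, 2, 10]
rank  pair      lcp
   1  s[15:],s[5:]  1  'a'
   2  s[5:],s[6:]  2  'aa'
   3  s[6:],s[13:]  1  'a'
   4  s[13:],s[7:]  3  'aca'
   5  s[7:],s[9:]  2  'ac'
   6  s[9:],s[4:]  0  ''
   7  s[4:],s[0:]  1  'b'
   8  s[0:],s[1:]  1  'b'
   9  s[1:],s[14:]  0  ''
  10  s[14:],s[12:]  2  'ca'
  11  s[12:],s[8:]  3  'cac'
  12  s[8:],s[3:]  1  'c'
  13  s[3:],s[11:]  1  'c'
  14  s[11:],s[2:]  2  'cc'
  15  s[2:],s[10:]  2  'cc'

n(n+1)/2 = 16·17/2 = 136
Σ LCP = 0 + 1 + 2 + 1 + 3 + 2 + 0 + 1 + 1 + 0 + 2 + 3 + 1 + 1 + 2 + 2 = 22
distinct = 136 − 22 = 114

114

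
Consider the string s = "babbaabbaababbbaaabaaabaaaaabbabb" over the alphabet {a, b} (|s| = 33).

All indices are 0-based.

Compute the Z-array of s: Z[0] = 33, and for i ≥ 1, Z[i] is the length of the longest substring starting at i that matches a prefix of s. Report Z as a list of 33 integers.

[33, 0, 1, 2, 0, 0, 1, 2, 0, 0, 4, 0, 1, 1, 2, 0, 0, 0, 2, 0, 0, 0, 2, 0, 0, 0, 0, 0, 1, 4, 0, 1, 1]

Z[0]=33
i=1: outside box; Z[1]=0
i=2: outside box; Z[2]=1 scan→box=[2,3)
i=3: outside box; Z[3]=2 scan→box=[3,5)
i=4: min(r-i=1, Z[1]=0)=0; Z[4]=0
i=5: outside box; Z[5]=0
i=6: outside box; Z[6]=1 scan→box=[6,7)
i=7: outside box; Z[7]=2 scan→box=[7,9)
i=8: min(r-i=1, Z[1]=0)=0; Z[8]=0
i=9: outside box; Z[9]=0
i=10: outside box; Z[10]=4 scan→box=[10,14)
i=11: min(r-i=3, Z[1]=0)=0; Z[11]=0
i=12: min(r-i=2, Z[2]=1)=1; Z[12]=1
i=13: min(r-i=1, Z[3]=2)=1; Z[13]=1
i=14: outside box; Z[14]=2 scan→box=[14,16)
i=15: min(r-i=1, Z[1]=0)=0; Z[15]=0
i=16: outside box; Z[16]=0
i=17: outside box; Z[17]=0
i=18: outside box; Z[18]=2 scan→box=[18,20)
i=19: min(r-i=1, Z[1]=0)=0; Z[19]=0
i=20: outside box; Z[20]=0
i=21: outside box; Z[21]=0
i=22: outside box; Z[22]=2 scan→box=[22,24)
i=23: min(r-i=1, Z[1]=0)=0; Z[23]=0
i=24: outside box; Z[24]=0
i=25: outside box; Z[25]=0
i=26: outside box; Z[26]=0
i=27: outside box; Z[27]=0
i=28: outside box; Z[28]=1 scan→box=[28,29)
i=29: outside box; Z[29]=4 scan→box=[29,33)
i=30: min(r-i=3, Z[1]=0)=0; Z[30]=0
i=31: min(r-i=2, Z[2]=1)=1; Z[31]=1
i=32: min(r-i=1, Z[3]=2)=1; Z[32]=1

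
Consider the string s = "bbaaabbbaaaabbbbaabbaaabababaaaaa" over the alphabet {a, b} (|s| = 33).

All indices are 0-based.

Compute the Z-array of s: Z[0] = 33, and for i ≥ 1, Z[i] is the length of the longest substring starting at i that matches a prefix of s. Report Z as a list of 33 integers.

[33, 1, 0, 0, 0, 2, 5, 1, 0, 0, 0, 0, 2, 2, 4, 1, 0, 0, 6, 1, 0, 0, 0, 1, 0, 1, 0, 1, 0, 0, 0, 0, 0]

Z[0]=33
i=1: outside box; Z[1]=1 scan→box=[1,2)
i=2: outside box; Z[2]=0
i=3: outside box; Z[3]=0
i=4: outside box; Z[4]=0
i=5: outside box; Z[5]=2 scan→box=[5,7)
i=6: min(r-i=1, Z[1]=1)=1; Z[6]=5 scan→box=[6,11)
i=7: min(r-i=4, Z[1]=1)=1; Z[7]=1
i=8: min(r-i=3, Z[2]=0)=0; Z[8]=0
i=9: min(r-i=2, Z[3]=0)=0; Z[9]=0
i=10: min(r-i=1, Z[4]=0)=0; Z[10]=0
i=11: outside box; Z[11]=0
i=12: outside box; Z[12]=2 scan→box=[12,14)
i=13: min(r-i=1, Z[1]=1)=1; Z[13]=2 scan→box=[13,15)
i=14: min(r-i=1, Z[1]=1)=1; Z[14]=4 scan→box=[14,18)
i=15: min(r-i=3, Z[1]=1)=1; Z[15]=1
i=16: min(r-i=2, Z[2]=0)=0; Z[16]=0
i=17: min(r-i=1, Z[3]=0)=0; Z[17]=0
i=18: outside box; Z[18]=6 scan→box=[18,24)
i=19: min(r-i=5, Z[1]=1)=1; Z[19]=1
i=20: min(r-i=4, Z[2]=0)=0; Z[20]=0
i=21: min(r-i=3, Z[3]=0)=0; Z[21]=0
i=22: min(r-i=2, Z[4]=0)=0; Z[22]=0
i=23: min(r-i=1, Z[5]=2)=1; Z[23]=1
i=24: outside box; Z[24]=0
i=25: outside box; Z[25]=1 scan→box=[25,26)
i=26: outside box; Z[26]=0
i=27: outside box; Z[27]=1 scan→box=[27,28)
i=28: outside box; Z[28]=0
i=29: outside box; Z[29]=0
i=30: outside box; Z[30]=0
i=31: outside box; Z[31]=0
i=32: outside box; Z[32]=0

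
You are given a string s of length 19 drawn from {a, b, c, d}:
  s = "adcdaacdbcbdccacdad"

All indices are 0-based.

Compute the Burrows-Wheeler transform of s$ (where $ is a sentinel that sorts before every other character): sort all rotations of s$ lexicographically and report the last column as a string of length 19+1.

ddcad$dccbddaaacccba

rank  rotation              last
    0  $adcdaacdbcbdccacdad  d
    1  aacdbcbdccacdad$adcd  d
    2  acdad$adcdaacdbcbdcc  c
    3  acdbcbdccacdad$adcda  a
    4  ad$adcdaacdbcbdccacd  d
    5  adcdaacdbcbdccacdad$  $
    6  bcbdccacdad$adcdaacd  d
    7  bdccacdad$adcdaacdbc  c
    8  cacdad$adcdaacdbcbdc  c
    9  cbdccacdad$adcdaacdb  b
   10  ccacdad$adcdaacdbcbd  d
   11  cdaacdbcbdccacdad$ad  d
   12  cdad$adcdaacdbcbdcca  a
   13  cdbcbdccacdad$adcdaa  a
   14  d$adcdaacdbcbdccacda  a
   15  daacdbcbdccacdad$adc  c
   16  dad$adcdaacdbcbdccac  c
   17  dbcbdccacdad$adcdaac  c
   18  dccacdad$adcdaacdbcb  b
   19  dcdaacdbcbdccacdad$a  a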